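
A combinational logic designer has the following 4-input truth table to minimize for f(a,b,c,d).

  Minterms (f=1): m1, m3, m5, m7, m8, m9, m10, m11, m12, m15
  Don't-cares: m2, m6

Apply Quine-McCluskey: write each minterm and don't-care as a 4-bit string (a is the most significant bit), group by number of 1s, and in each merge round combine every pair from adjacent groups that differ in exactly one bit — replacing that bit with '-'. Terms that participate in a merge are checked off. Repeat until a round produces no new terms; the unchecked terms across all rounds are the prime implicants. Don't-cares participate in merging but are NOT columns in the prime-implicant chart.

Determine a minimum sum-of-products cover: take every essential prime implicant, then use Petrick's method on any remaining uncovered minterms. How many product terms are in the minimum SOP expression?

[col 0] 0001*, 0010*, 0011*, 0101*, 0110*, 0111*, 1000*, 1001*, 1010*, 1011*, 1100*, 1111*
[col 1] -001*, -010*, -011*, -111*, 0-01*, 0-10*, 0-11*, 00-1*, 001-*, 01-1*, 011-*, 1-00, 1-11*, 10-0*, 10-1*, 100-*, 101-*
[col 2] --11, -0-1, -01-, 0--1, 0-1-, 10--
Prime implicants: --11, -0-1, -01-, 0--1, 0-1-, 1-00, 10--
PI chart (minterm → PIs covering it):
  1 | -0-1,0--1
  3 | --11,-0-1,-01-,0--1,0-1-
  5 | 0--1  (sole → essential)
  7 | --11,0--1,0-1-
  8 | 1-00,10--
  9 | -0-1,10--
  10 | -01-,10--
  11 | --11,-0-1,-01-,10--
  12 | 1-00  (sole → essential)
  15 | --11  (sole → essential)
Essential prime implicants: --11, 0--1, 1-00
Petrick residual → 10--
Minimum SOP uses 4 PIs: cd + a'd + ac'd' + ab'

4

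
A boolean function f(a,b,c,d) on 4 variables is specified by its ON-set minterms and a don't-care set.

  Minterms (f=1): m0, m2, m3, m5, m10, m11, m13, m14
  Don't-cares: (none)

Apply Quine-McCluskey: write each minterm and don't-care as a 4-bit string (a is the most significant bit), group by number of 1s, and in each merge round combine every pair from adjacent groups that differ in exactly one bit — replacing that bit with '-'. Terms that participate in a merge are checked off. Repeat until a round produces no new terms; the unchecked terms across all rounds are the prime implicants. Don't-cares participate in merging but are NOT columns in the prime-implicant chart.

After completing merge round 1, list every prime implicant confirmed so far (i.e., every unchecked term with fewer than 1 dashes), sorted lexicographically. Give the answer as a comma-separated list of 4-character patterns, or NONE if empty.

NONE

Round 0: 0000✓ 0010✓ 0011✓ 0101✓ 1010✓ 1011✓ 1101✓ 1110✓
Round 1: -010✓ -011✓ -101 00-0 001-✓ 1-10 101-✓
Round 2: -01-
PIs = {-01-, -101, 00-0, 1-10}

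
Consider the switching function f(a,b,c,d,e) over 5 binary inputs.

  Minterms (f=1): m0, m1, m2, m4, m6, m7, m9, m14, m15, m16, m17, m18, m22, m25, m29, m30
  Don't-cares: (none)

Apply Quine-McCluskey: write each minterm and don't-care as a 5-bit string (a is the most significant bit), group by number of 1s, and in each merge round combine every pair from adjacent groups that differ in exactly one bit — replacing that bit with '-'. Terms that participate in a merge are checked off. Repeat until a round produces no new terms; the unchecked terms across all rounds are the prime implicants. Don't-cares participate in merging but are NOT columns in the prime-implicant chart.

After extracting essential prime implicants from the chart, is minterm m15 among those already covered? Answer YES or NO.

Round 0: 00000✓ 00001✓ 00010✓ 00100✓ 00110✓ 00111✓ 01001✓ 01110✓ 01111✓ 10000✓ 10001✓ 10010✓ 10110✓ 11001✓ 11101✓ 11110✓
Round 1: -0000✓ -0001✓ -0010✓ -0110✓ -1001✓ -1110✓ 0-001✓ 0-110✓ 0-111✓ 00-00✓ 00-10✓ 000-0✓ 0000-✓ 001-0✓ 0011-✓ 0111-✓ 1-001✓ 1-110✓ 10-10✓ 100-0✓ 1000-✓ 11-01
Round 2: --001 --110 -0-10 -00-0 -000- 0-11- 00--0
PIs = {--001, --110, -0-10, -00-0, -000-, 0-11-, 00--0, 11-01}
Coverage chart:
  m0: -00-0,-000-,00--0
  m1: --001,-000-
  m2: -0-10,-00-0,00--0
  m4: 00--0 ←essential
  m6: --110,-0-10,0-11-,00--0
  m7: 0-11- ←essential
  m9: --001 ←essential
  m14: --110,0-11-
  m15: 0-11- ←essential
  m16: -00-0,-000-
  m17: --001,-000-
  m18: -0-10,-00-0
  m22: --110,-0-10
  m25: --001,11-01
  m29: 11-01 ←essential
  m30: --110 ←essential
Essential: --001, --110, 0-11-, 00--0, 11-01

YES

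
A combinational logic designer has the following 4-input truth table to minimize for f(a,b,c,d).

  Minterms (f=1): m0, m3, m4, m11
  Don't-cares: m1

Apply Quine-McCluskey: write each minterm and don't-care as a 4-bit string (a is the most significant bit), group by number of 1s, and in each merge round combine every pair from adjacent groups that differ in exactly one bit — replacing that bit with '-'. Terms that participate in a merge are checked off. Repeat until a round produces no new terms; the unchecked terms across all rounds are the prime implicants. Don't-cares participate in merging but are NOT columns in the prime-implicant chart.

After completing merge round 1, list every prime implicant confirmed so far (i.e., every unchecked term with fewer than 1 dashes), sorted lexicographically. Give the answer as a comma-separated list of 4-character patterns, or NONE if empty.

Round 0: 0000✓ 0001✓ 0011✓ 0100✓ 1011✓
Round 1: -011 0-00 00-1 000-
PIs = {-011, 0-00, 00-1, 000-}

NONE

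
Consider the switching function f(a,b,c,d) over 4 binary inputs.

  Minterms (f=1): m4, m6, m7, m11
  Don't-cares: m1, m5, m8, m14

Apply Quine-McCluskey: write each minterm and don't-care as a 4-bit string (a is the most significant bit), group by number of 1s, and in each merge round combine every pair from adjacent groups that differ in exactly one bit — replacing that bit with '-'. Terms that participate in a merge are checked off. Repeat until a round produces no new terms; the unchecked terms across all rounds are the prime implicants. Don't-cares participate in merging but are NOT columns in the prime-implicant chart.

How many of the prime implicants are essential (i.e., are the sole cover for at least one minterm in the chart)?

size-2^0 implicants → 0001(✓)  0100(✓)  0101(✓)  0110(✓)  0111(✓)  1000  1011  1110(✓)
size-2^1 implicants → -110  0-01  01-0(✓)  01-1(✓)  010-(✓)  011-(✓)
size-2^2 implicants → 01--
Unchecked terms (primes): -110, 0-01, 01--, 1000, 1011
Minterm coverage:
  m4 ⊆ 01-- [E]
  m6 ⊆ -110,01--
  m7 ⊆ 01-- [E]
  m11 ⊆ 1011 [E]
E = {01--, 1011}

2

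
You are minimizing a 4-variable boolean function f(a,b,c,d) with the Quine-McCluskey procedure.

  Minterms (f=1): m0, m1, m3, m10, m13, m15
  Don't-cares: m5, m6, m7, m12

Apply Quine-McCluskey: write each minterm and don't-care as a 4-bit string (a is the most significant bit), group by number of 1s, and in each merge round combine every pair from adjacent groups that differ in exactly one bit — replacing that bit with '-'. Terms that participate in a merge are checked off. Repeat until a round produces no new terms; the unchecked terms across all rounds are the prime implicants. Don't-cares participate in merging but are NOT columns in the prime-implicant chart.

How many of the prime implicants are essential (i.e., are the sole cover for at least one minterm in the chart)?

Round 0: 0000✓ 0001✓ 0011✓ 0101✓ 0110✓ 0111✓ 1010 1100✓ 1101✓ 1111✓
Round 1: -101✓ -111✓ 0-01✓ 0-11✓ 00-1✓ 000- 01-1✓ 011- 11-1✓ 110-
Round 2: -1-1 0--1
PIs = {-1-1, 0--1, 000-, 011-, 1010, 110-}
Coverage chart:
  m0: 000- ←essential
  m1: 0--1,000-
  m3: 0--1 ←essential
  m10: 1010 ←essential
  m13: -1-1,110-
  m15: -1-1 ←essential
Essential: -1-1, 0--1, 000-, 1010

4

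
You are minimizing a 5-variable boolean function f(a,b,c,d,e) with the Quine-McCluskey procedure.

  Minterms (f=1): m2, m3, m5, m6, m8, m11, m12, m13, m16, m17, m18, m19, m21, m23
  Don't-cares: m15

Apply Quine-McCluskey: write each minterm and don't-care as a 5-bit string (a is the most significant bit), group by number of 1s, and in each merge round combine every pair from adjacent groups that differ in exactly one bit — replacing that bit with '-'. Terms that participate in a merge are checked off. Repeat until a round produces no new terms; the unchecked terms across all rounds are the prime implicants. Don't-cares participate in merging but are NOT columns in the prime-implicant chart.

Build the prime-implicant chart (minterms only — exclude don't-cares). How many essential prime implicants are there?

[col 0] 00010*, 00011*, 00101*, 00110*, 01000*, 01011*, 01100*, 01101*, 01111*, 10000*, 10001*, 10010*, 10011*, 10101*, 10111*
[col 1] -0010*, -0011*, -0101, 0-011, 0-101, 00-10, 0001-*, 01-00, 01-11, 011-1, 0110-, 10-01*, 10-11*, 100-0*, 100-1*, 1000-*, 1001-*, 101-1*
[col 2] -001-, 10--1, 100--
Prime implicants: -001-, -0101, 0-011, 0-101, 00-10, 01-00, 01-11, 011-1, 0110-, 10--1, 100--
PI chart (minterm → PIs covering it):
  2 | -001-,00-10
  3 | -001-,0-011
  5 | -0101,0-101
  6 | 00-10  (sole → essential)
  8 | 01-00  (sole → essential)
  11 | 0-011,01-11
  12 | 01-00,0110-
  13 | 0-101,011-1,0110-
  16 | 100--  (sole → essential)
  17 | 10--1,100--
  18 | -001-,100--
  19 | -001-,10--1,100--
  21 | -0101,10--1
  23 | 10--1  (sole → essential)
Essential prime implicants: 00-10, 01-00, 10--1, 100--

4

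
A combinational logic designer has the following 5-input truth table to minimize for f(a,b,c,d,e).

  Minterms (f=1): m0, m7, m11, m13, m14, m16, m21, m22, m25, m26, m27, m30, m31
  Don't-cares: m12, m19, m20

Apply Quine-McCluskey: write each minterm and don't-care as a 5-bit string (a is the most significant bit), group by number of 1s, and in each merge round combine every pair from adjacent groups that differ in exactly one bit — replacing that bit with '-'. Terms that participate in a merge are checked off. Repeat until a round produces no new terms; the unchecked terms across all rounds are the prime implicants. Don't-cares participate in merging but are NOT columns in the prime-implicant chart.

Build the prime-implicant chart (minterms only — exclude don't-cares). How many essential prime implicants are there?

[col 0] 00000*, 00111, 01011*, 01100*, 01101*, 01110*, 10000*, 10011*, 10100*, 10101*, 10110*, 11001*, 11010*, 11011*, 11110*, 11111*
[col 1] -0000, -1011, -1110, 011-0, 0110-, 1-011, 1-110, 10-00, 101-0, 1010-, 11-10*, 11-11*, 110-1, 1101-*, 1111-*
[col 2] 11-1-
Prime implicants: -0000, -1011, -1110, 00111, 011-0, 0110-, 1-011, 1-110, 10-00, 101-0, 1010-, 11-1-, 110-1
PI chart (minterm → PIs covering it):
  0 | -0000  (sole → essential)
  7 | 00111  (sole → essential)
  11 | -1011  (sole → essential)
  13 | 0110-  (sole → essential)
  14 | -1110,011-0
  16 | -0000,10-00
  21 | 1010-  (sole → essential)
  22 | 1-110,101-0
  25 | 110-1  (sole → essential)
  26 | 11-1-  (sole → essential)
  27 | -1011,1-011,11-1-,110-1
  30 | -1110,1-110,11-1-
  31 | 11-1-  (sole → essential)
Essential prime implicants: -0000, -1011, 00111, 0110-, 1010-, 11-1-, 110-1

7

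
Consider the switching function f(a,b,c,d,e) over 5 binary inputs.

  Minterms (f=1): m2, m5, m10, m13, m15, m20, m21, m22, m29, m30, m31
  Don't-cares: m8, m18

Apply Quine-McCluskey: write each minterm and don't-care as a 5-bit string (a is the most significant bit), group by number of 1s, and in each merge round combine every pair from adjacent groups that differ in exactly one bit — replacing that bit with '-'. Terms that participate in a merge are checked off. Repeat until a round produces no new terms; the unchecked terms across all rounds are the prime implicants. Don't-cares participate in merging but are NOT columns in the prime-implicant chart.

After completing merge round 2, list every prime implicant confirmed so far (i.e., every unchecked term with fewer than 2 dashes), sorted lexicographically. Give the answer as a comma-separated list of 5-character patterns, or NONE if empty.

Round 0: 00010✓ 00101✓ 01000✓ 01010✓ 01101✓ 01111✓ 10010✓ 10100✓ 10101✓ 10110✓ 11101✓ 11110✓ 11111✓
Round 1: -0010 -0101✓ -1101✓ -1111✓ 0-010 0-101✓ 010-0 011-1✓ 1-101✓ 1-110 10-10 101-0 1010- 111-1✓ 1111-
Round 2: --101 -11-1
PIs = {--101, -0010, -11-1, 0-010, 010-0, 1-110, 10-10, 101-0, 1010-, 1111-}

-0010, 0-010, 010-0, 1-110, 10-10, 101-0, 1010-, 1111-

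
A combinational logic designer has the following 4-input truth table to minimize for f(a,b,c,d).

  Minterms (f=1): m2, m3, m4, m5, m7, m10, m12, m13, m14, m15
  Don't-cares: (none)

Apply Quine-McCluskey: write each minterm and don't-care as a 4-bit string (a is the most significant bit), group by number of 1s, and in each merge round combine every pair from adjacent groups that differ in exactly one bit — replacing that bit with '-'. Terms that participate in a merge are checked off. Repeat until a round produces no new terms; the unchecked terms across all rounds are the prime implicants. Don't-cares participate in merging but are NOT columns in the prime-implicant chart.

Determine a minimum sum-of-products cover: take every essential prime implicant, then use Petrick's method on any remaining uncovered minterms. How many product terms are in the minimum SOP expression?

4

Round 0: 0010✓ 0011✓ 0100✓ 0101✓ 0111✓ 1010✓ 1100✓ 1101✓ 1110✓ 1111✓
Round 1: -010 -100✓ -101✓ -111✓ 0-11 001- 01-1✓ 010-✓ 1-10 11-0✓ 11-1✓ 110-✓ 111-✓
Round 2: -1-1 -10- 11--
PIs = {-010, -1-1, -10-, 0-11, 001-, 1-10, 11--}
Coverage chart:
  m2: -010,001-
  m3: 0-11,001-
  m4: -10- ←essential
  m5: -1-1,-10-
  m7: -1-1,0-11
  m10: -010,1-10
  m12: -10-,11--
  m13: -1-1,-10-,11--
  m14: 1-10,11--
  m15: -1-1,11--
Essential: -10-
Petrick residual → -010, 0-11, 11--
Min cover (4 terms): b'cd' + bc' + a'cd + ab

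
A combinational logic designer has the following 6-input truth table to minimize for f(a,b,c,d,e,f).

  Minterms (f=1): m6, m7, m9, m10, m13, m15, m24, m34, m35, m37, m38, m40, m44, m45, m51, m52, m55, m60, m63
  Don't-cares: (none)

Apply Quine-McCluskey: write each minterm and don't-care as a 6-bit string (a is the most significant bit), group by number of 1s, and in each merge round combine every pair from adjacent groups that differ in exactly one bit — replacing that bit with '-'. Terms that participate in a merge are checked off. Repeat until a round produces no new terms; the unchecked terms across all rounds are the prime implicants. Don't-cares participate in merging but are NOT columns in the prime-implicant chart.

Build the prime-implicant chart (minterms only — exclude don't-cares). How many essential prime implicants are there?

size-2^0 implicants → 000110(✓)  000111(✓)  001001(✓)  001010  001101(✓)  001111(✓)  011000  100010(✓)  100011(✓)  100101(✓)  100110(✓)  101000(✓)  101100(✓)  101101(✓)  110011(✓)  110100(✓)  110111(✓)  111100(✓)  111111(✓)
size-2^1 implicants → -00110  -01101  00-111  00011-  001-01  0011-1  1-0011  1-1100  10-101  100-10  10001-  101-00  10110-  11-100  11-111  110-11
Unchecked terms (primes): -00110, -01101, 00-111, 00011-, 001-01, 001010, 0011-1, 011000, 1-0011, 1-1100, 10-101, 100-10, 10001-, 101-00, 10110-, 11-100, 11-111, 110-11
Minterm coverage:
  m6 ⊆ -00110,00011-
  m7 ⊆ 00-111,00011-
  m9 ⊆ 001-01 [E]
  m10 ⊆ 001010 [E]
  m13 ⊆ -01101,001-01,0011-1
  m15 ⊆ 00-111,0011-1
  m24 ⊆ 011000 [E]
  m34 ⊆ 100-10,10001-
  m35 ⊆ 1-0011,10001-
  m37 ⊆ 10-101 [E]
  m38 ⊆ -00110,100-10
  m40 ⊆ 101-00 [E]
  m44 ⊆ 1-1100,101-00,10110-
  m45 ⊆ -01101,10-101,10110-
  m51 ⊆ 1-0011,110-11
  m52 ⊆ 11-100 [E]
  m55 ⊆ 11-111,110-11
  m60 ⊆ 1-1100,11-100
  m63 ⊆ 11-111 [E]
E = {001-01, 001010, 011000, 10-101, 101-00, 11-100, 11-111}

7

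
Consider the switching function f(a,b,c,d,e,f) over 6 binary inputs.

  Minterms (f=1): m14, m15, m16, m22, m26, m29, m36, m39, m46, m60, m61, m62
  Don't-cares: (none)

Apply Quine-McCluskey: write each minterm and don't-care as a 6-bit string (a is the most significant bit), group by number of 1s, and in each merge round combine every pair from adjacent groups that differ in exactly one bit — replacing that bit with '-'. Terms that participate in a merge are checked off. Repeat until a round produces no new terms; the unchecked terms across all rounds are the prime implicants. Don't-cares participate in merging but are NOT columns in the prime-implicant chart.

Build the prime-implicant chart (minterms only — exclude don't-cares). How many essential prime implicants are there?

Round 0: 001110✓ 001111✓ 010000 010110 011010 011101✓ 100100 100111 101110✓ 111100✓ 111101✓ 111110✓
Round 1: -01110 -11101 00111- 1-1110 1111-0 11110-
PIs = {-01110, -11101, 00111-, 010000, 010110, 011010, 1-1110, 100100, 100111, 1111-0, 11110-}
Coverage chart:
  m14: -01110,00111-
  m15: 00111- ←essential
  m16: 010000 ←essential
  m22: 010110 ←essential
  m26: 011010 ←essential
  m29: -11101 ←essential
  m36: 100100 ←essential
  m39: 100111 ←essential
  m46: -01110,1-1110
  m60: 1111-0,11110-
  m61: -11101,11110-
  m62: 1-1110,1111-0
Essential: -11101, 00111-, 010000, 010110, 011010, 100100, 100111

7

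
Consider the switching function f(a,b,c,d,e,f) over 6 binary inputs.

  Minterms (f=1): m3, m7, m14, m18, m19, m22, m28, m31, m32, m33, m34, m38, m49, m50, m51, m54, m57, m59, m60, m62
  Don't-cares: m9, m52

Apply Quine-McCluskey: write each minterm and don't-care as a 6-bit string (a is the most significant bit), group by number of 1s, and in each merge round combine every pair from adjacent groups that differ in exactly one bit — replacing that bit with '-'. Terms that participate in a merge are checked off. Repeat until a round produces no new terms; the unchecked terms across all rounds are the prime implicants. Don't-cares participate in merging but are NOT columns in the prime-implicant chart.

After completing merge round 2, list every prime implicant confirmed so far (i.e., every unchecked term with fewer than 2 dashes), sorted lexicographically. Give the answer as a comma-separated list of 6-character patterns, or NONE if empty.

-11100, 0-0011, 000-11, 001001, 001110, 011111, 1-0001, 1000-0, 10000-

Round 0: 000011✓ 000111✓ 001001 001110 010010✓ 010011✓ 010110✓ 011100✓ 011111 100000✓ 100001✓ 100010✓ 100110✓ 110001✓ 110010✓ 110011✓ 110100✓ 110110✓ 111001✓ 111011✓ 111100✓ 111110✓
Round 1: -10010✓ -10011✓ -10110✓ -11100 0-0011 000-11 010-10✓ 01001-✓ 1-0001 1-0010✓ 1-0110✓ 100-10✓ 1000-0 10000- 11-001✓ 11-011✓ 11-100✓ 11-110✓ 110-10✓ 1100-1✓ 11001-✓ 1101-0✓ 1110-1✓ 1111-0✓
Round 2: -10-10 -1001- 1-0-10 11-0-1 11-1-0
PIs = {-10-10, -1001-, -11100, 0-0011, 000-11, 001001, 001110, 011111, 1-0-10, 1-0001, 1000-0, 10000-, 11-0-1, 11-1-0}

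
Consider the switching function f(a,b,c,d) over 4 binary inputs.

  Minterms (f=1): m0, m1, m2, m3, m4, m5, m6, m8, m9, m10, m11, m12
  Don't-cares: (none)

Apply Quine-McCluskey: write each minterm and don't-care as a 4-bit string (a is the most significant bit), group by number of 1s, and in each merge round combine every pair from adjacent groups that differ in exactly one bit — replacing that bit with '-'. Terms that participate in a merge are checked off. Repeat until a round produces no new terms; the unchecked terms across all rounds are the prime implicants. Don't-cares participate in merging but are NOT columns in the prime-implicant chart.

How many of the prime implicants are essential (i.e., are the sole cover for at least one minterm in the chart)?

size-2^0 implicants → 0000(✓)  0001(✓)  0010(✓)  0011(✓)  0100(✓)  0101(✓)  0110(✓)  1000(✓)  1001(✓)  1010(✓)  1011(✓)  1100(✓)
size-2^1 implicants → -000(✓)  -001(✓)  -010(✓)  -011(✓)  -100(✓)  0-00(✓)  0-01(✓)  0-10(✓)  00-0(✓)  00-1(✓)  000-(✓)  001-(✓)  01-0(✓)  010-(✓)  1-00(✓)  10-0(✓)  10-1(✓)  100-(✓)  101-(✓)
size-2^2 implicants → --00  -0-0(✓)  -0-1(✓)  -00-(✓)  -01-(✓)  0--0  0-0-  00--(✓)  10--(✓)
size-2^3 implicants → -0--
Unchecked terms (primes): --00, -0--, 0--0, 0-0-
Minterm coverage:
  m0 ⊆ --00,-0--,0--0,0-0-
  m1 ⊆ -0--,0-0-
  m2 ⊆ -0--,0--0
  m3 ⊆ -0-- [E]
  m4 ⊆ --00,0--0,0-0-
  m5 ⊆ 0-0- [E]
  m6 ⊆ 0--0 [E]
  m8 ⊆ --00,-0--
  m9 ⊆ -0-- [E]
  m10 ⊆ -0-- [E]
  m11 ⊆ -0-- [E]
  m12 ⊆ --00 [E]
E = {--00, -0--, 0--0, 0-0-}

4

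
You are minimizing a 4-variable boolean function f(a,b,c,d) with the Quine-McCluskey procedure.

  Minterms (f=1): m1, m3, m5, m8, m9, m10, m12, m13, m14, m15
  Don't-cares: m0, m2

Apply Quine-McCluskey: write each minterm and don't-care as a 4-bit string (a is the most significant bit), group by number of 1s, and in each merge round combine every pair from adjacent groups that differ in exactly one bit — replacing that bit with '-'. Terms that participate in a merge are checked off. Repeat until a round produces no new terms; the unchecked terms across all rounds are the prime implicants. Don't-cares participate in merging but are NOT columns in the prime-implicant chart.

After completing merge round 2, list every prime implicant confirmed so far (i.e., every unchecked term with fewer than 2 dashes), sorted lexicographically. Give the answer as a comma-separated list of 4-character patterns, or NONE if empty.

Round 0: 0000✓ 0001✓ 0010✓ 0011✓ 0101✓ 1000✓ 1001✓ 1010✓ 1100✓ 1101✓ 1110✓ 1111✓
Round 1: -000✓ -001✓ -010✓ -101✓ 0-01✓ 00-0✓ 00-1✓ 000-✓ 001-✓ 1-00✓ 1-01✓ 1-10✓ 10-0✓ 100-✓ 11-0✓ 11-1✓ 110-✓ 111-✓
Round 2: --01 -0-0 -00- 00-- 1--0 1-0- 11--
PIs = {--01, -0-0, -00-, 00--, 1--0, 1-0-, 11--}

NONE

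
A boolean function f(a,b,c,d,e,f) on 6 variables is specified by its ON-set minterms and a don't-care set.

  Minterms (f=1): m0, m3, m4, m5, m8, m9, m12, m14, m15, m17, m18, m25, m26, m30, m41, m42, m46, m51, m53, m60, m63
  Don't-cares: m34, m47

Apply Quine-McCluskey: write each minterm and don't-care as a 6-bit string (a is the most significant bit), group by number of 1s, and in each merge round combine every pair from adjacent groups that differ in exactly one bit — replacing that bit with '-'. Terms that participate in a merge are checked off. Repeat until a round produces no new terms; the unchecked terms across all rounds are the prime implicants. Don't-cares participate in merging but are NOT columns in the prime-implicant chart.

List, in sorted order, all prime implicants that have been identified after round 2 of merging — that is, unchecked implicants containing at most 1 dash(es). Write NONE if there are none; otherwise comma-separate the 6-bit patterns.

-01001, 0-1001, 0-1110, 000011, 00010-, 00100-, 0011-0, 01-001, 01-010, 011-10, 1-1111, 10-010, 101-10, 110011, 110101, 111100

[col 0] 000000*, 000011, 000100*, 000101*, 001000*, 001001*, 001100*, 001110*, 001111*, 010001*, 010010*, 011001*, 011010*, 011110*, 100010*, 101001*, 101010*, 101110*, 101111*, 110011, 110101, 111100, 111111*
[col 1] -01001, -01110*, -01111*, 0-1001, 0-1110, 00-000*, 00-100*, 000-00*, 00010-, 001-00*, 00100-, 0011-0, 00111-*, 01-001, 01-010, 011-10, 1-1111, 10-010, 101-10, 10111-*
[col 2] -0111-, 00--00
Prime implicants: -01001, -0111-, 0-1001, 0-1110, 00--00, 000011, 00010-, 00100-, 0011-0, 01-001, 01-010, 011-10, 1-1111, 10-010, 101-10, 110011, 110101, 111100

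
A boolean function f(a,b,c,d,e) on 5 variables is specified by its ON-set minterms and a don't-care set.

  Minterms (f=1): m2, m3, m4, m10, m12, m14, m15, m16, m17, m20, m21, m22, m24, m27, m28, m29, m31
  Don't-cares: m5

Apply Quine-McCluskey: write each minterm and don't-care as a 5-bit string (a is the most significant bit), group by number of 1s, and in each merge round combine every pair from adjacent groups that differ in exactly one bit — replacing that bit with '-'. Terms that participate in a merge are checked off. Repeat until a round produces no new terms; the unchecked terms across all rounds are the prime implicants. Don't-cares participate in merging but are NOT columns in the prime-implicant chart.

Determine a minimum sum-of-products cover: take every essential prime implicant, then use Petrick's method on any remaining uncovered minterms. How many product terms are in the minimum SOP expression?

9

size-2^0 implicants → 00010(✓)  00011(✓)  00100(✓)  00101(✓)  01010(✓)  01100(✓)  01110(✓)  01111(✓)  10000(✓)  10001(✓)  10100(✓)  10101(✓)  10110(✓)  11000(✓)  11011(✓)  11100(✓)  11101(✓)  11111(✓)
size-2^1 implicants → -0100(✓)  -0101(✓)  -1100(✓)  -1111  0-010  0-100(✓)  0001-  0010-(✓)  01-10  011-0  0111-  1-000(✓)  1-100(✓)  1-101(✓)  10-00(✓)  10-01(✓)  1000-(✓)  101-0  1010-(✓)  11-00(✓)  11-11  111-1  1110-(✓)
size-2^2 implicants → --100  -010-  1--00  1-10-  10-0-
Unchecked terms (primes): --100, -010-, -1111, 0-010, 0001-, 01-10, 011-0, 0111-, 1--00, 1-10-, 10-0-, 101-0, 11-11, 111-1
Minterm coverage:
  m2 ⊆ 0-010,0001-
  m3 ⊆ 0001- [E]
  m4 ⊆ --100,-010-
  m10 ⊆ 0-010,01-10
  m12 ⊆ --100,011-0
  m14 ⊆ 01-10,011-0,0111-
  m15 ⊆ -1111,0111-
  m16 ⊆ 1--00,10-0-
  m17 ⊆ 10-0- [E]
  m20 ⊆ --100,-010-,1--00,1-10-,10-0-,101-0
  m21 ⊆ -010-,1-10-,10-0-
  m22 ⊆ 101-0 [E]
  m24 ⊆ 1--00 [E]
  m27 ⊆ 11-11 [E]
  m28 ⊆ --100,1--00,1-10-
  m29 ⊆ 1-10-,111-1
  m31 ⊆ -1111,11-11,111-1
E = {0001-, 1--00, 10-0-, 101-0, 11-11}
Petrick residual → --100, -1111, 01-10, 1-10-
Cover = cd'e' + bcde + a'b'c'd + a'bde' + ad'e' + acd' + ab'd' + ab'ce' + abde  |cover|=9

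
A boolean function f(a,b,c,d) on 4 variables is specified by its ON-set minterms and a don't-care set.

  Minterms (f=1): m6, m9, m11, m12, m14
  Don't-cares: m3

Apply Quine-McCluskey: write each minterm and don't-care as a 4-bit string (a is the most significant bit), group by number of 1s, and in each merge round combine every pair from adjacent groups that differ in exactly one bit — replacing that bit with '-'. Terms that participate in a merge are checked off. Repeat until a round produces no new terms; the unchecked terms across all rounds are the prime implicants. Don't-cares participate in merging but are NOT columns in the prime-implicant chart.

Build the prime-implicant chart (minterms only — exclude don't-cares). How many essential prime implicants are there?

size-2^0 implicants → 0011(✓)  0110(✓)  1001(✓)  1011(✓)  1100(✓)  1110(✓)
size-2^1 implicants → -011  -110  10-1  11-0
Unchecked terms (primes): -011, -110, 10-1, 11-0
Minterm coverage:
  m6 ⊆ -110 [E]
  m9 ⊆ 10-1 [E]
  m11 ⊆ -011,10-1
  m12 ⊆ 11-0 [E]
  m14 ⊆ -110,11-0
E = {-110, 10-1, 11-0}

3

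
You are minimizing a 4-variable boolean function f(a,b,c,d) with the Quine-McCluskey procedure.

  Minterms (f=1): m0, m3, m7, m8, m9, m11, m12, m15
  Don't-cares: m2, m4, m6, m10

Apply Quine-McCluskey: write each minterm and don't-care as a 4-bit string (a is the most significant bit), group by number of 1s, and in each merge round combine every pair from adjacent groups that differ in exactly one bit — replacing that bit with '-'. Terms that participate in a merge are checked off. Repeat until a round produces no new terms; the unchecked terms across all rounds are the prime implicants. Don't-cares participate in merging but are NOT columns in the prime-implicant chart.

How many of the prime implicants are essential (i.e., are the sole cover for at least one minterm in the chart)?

size-2^0 implicants → 0000(✓)  0010(✓)  0011(✓)  0100(✓)  0110(✓)  0111(✓)  1000(✓)  1001(✓)  1010(✓)  1011(✓)  1100(✓)  1111(✓)
size-2^1 implicants → -000(✓)  -010(✓)  -011(✓)  -100(✓)  -111(✓)  0-00(✓)  0-10(✓)  0-11(✓)  00-0(✓)  001-(✓)  01-0(✓)  011-(✓)  1-00(✓)  1-11(✓)  10-0(✓)  10-1(✓)  100-(✓)  101-(✓)
size-2^2 implicants → --00  --11  -0-0  -01-  0--0  0-1-  10--
Unchecked terms (primes): --00, --11, -0-0, -01-, 0--0, 0-1-, 10--
Minterm coverage:
  m0 ⊆ --00,-0-0,0--0
  m3 ⊆ --11,-01-,0-1-
  m7 ⊆ --11,0-1-
  m8 ⊆ --00,-0-0,10--
  m9 ⊆ 10-- [E]
  m11 ⊆ --11,-01-,10--
  m12 ⊆ --00 [E]
  m15 ⊆ --11 [E]
E = {--00, --11, 10--}

3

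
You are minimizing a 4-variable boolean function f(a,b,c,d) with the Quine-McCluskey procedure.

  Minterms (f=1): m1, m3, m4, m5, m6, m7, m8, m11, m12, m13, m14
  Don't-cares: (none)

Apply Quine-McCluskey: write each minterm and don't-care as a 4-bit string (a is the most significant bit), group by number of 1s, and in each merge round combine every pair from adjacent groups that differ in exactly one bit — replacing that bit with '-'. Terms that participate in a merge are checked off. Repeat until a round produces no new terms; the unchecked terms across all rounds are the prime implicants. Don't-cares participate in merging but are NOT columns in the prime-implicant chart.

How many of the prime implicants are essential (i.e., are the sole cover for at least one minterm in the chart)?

5

Round 0: 0001✓ 0011✓ 0100✓ 0101✓ 0110✓ 0111✓ 1000✓ 1011✓ 1100✓ 1101✓ 1110✓
Round 1: -011 -100✓ -101✓ -110✓ 0-01✓ 0-11✓ 00-1✓ 01-0✓ 01-1✓ 010-✓ 011-✓ 1-00 11-0✓ 110-✓
Round 2: -1-0 -10- 0--1 01--
PIs = {-011, -1-0, -10-, 0--1, 01--, 1-00}
Coverage chart:
  m1: 0--1 ←essential
  m3: -011,0--1
  m4: -1-0,-10-,01--
  m5: -10-,0--1,01--
  m6: -1-0,01--
  m7: 0--1,01--
  m8: 1-00 ←essential
  m11: -011 ←essential
  m12: -1-0,-10-,1-00
  m13: -10- ←essential
  m14: -1-0 ←essential
Essential: -011, -1-0, -10-, 0--1, 1-00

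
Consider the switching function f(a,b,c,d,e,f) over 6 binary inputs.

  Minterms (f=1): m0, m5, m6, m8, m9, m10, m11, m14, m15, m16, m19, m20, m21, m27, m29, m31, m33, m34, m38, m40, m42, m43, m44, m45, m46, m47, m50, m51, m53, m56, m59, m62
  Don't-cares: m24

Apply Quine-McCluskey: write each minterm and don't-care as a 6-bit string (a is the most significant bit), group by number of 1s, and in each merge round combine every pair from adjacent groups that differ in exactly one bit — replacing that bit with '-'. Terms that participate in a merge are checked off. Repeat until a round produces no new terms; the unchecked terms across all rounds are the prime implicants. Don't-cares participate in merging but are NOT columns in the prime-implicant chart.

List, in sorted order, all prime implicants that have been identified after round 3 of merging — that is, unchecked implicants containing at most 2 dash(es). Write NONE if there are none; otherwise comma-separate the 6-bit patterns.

size-2^0 implicants → 000000(✓)  000101(✓)  000110(✓)  001000(✓)  001001(✓)  001010(✓)  001011(✓)  001110(✓)  001111(✓)  010000(✓)  010011(✓)  010100(✓)  010101(✓)  011000(✓)  011011(✓)  011101(✓)  011111(✓)  100001  100010(✓)  100110(✓)  101000(✓)  101010(✓)  101011(✓)  101100(✓)  101101(✓)  101110(✓)  101111(✓)  110010(✓)  110011(✓)  110101(✓)  111000(✓)  111011(✓)  111110(✓)
size-2^1 implicants → -00110(✓)  -01000(✓)  -01010(✓)  -01011(✓)  -01110(✓)  -01111(✓)  -10011(✓)  -10101  -11000(✓)  -11011(✓)  0-0000(✓)  0-0101  0-1000(✓)  0-1011(✓)  0-1111(✓)  00-000(✓)  00-110(✓)  001-10(✓)  001-11(✓)  0010-0(✓)  0010-1(✓)  00100-(✓)  00101-(✓)  00111-(✓)  01-000(✓)  01-011(✓)  01-101  010-00  01010-  011-11(✓)  0111-1  1-0010  1-1000(✓)  1-1011(✓)  1-1110  10-010(✓)  10-110(✓)  100-10(✓)  101-00(✓)  101-10(✓)  101-11(✓)  1010-0(✓)  10101-(✓)  1011-0(✓)  1011-1(✓)  10110-(✓)  10111-(✓)  11-011(✓)  11001-
size-2^2 implicants → --1000  --1011  -0-110  -01-10(✓)  -01-11(✓)  -010-0  -0101-(✓)  -0111-(✓)  -1-011  0--000  0-1-11  001-1-(✓)  0010--  10--10  101--0  101-1-(✓)  1011--
size-2^3 implicants → -01-1-
Unchecked terms (primes): --1000, --1011, -0-110, -01-1-, -010-0, -1-011, -10101, 0--000, 0-0101, 0-1-11, 0010--, 01-101, 010-00, 01010-, 0111-1, 1-0010, 1-1110, 10--10, 100001, 101--0, 1011--, 11001-

--1000, --1011, -0-110, -010-0, -1-011, -10101, 0--000, 0-0101, 0-1-11, 0010--, 01-101, 010-00, 01010-, 0111-1, 1-0010, 1-1110, 10--10, 100001, 101--0, 1011--, 11001-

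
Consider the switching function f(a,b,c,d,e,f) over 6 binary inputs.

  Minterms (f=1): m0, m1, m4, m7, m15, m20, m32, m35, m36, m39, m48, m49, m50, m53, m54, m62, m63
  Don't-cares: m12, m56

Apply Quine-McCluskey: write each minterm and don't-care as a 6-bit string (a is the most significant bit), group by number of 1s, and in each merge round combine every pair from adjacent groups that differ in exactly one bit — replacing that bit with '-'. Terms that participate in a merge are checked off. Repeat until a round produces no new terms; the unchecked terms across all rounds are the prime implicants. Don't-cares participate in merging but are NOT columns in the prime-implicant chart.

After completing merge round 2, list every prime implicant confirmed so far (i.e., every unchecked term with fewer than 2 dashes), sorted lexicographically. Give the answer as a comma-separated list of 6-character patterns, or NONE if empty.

Round 0: 000000✓ 000001✓ 000100✓ 000111✓ 001100✓ 001111✓ 010100✓ 100000✓ 100011✓ 100100✓ 100111✓ 110000✓ 110001✓ 110010✓ 110101✓ 110110✓ 111000✓ 111110✓ 111111✓
Round 1: -00000✓ -00100✓ -00111 0-0100 00-100 00-111 000-00✓ 00000- 1-0000 100-00✓ 100-11 11-000 11-110 110-01 110-10 1100-0 11000- 11111-
Round 2: -00-00
PIs = {-00-00, -00111, 0-0100, 00-100, 00-111, 00000-, 1-0000, 100-11, 11-000, 11-110, 110-01, 110-10, 1100-0, 11000-, 11111-}

-00111, 0-0100, 00-100, 00-111, 00000-, 1-0000, 100-11, 11-000, 11-110, 110-01, 110-10, 1100-0, 11000-, 11111-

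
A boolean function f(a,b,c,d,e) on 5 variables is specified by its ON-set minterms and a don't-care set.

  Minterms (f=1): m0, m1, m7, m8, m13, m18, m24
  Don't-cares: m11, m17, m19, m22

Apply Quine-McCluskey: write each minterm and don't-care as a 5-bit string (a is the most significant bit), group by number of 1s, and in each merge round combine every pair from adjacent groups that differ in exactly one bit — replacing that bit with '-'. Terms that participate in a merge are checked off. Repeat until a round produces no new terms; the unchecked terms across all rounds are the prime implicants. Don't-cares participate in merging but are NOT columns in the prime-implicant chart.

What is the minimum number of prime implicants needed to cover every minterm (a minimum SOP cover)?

size-2^0 implicants → 00000(✓)  00001(✓)  00111  01000(✓)  01011  01101  10001(✓)  10010(✓)  10011(✓)  10110(✓)  11000(✓)
size-2^1 implicants → -0001  -1000  0-000  0000-  10-10  100-1  1001-
Unchecked terms (primes): -0001, -1000, 0-000, 0000-, 00111, 01011, 01101, 10-10, 100-1, 1001-
Minterm coverage:
  m0 ⊆ 0-000,0000-
  m1 ⊆ -0001,0000-
  m7 ⊆ 00111 [E]
  m8 ⊆ -1000,0-000
  m13 ⊆ 01101 [E]
  m18 ⊆ 10-10,1001-
  m24 ⊆ -1000 [E]
E = {-1000, 00111, 01101}
Petrick residual → 0000-, 10-10
Cover = bc'd'e' + a'b'c'd' + a'b'cde + a'bcd'e + ab'de'  |cover|=5

5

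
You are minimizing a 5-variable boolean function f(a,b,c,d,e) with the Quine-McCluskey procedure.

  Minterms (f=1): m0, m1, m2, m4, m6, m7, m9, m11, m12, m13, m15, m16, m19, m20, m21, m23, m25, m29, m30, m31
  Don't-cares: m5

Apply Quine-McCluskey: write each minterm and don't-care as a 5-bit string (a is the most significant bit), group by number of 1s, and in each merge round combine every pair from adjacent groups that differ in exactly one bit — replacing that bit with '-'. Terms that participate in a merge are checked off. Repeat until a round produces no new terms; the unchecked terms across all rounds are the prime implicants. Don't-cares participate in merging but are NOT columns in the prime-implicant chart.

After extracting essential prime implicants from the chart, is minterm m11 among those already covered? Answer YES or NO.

Round 0: 00000✓ 00001✓ 00010✓ 00100✓ 00101✓ 00110✓ 00111✓ 01001✓ 01011✓ 01100✓ 01101✓ 01111✓ 10000✓ 10011✓ 10100✓ 10101✓ 10111✓ 11001✓ 11101✓ 11110✓ 11111✓
Round 1: -0000✓ -0100✓ -0101✓ -0111✓ -1001✓ -1101✓ -1111✓ 0-001✓ 0-100✓ 0-101✓ 0-111✓ 00-00✓ 00-01✓ 00-10✓ 000-0✓ 0000-✓ 001-0✓ 001-1✓ 0010-✓ 0011-✓ 01-01✓ 01-11✓ 010-1✓ 011-1✓ 0110-✓ 1-101✓ 1-111✓ 10-00✓ 10-11 101-1✓ 1010-✓ 11-01✓ 111-1✓ 1111-
Round 2: --101✓ --111✓ -0-00 -01-1✓ -010- -1-01 -11-1✓ 0--01 0-1-1✓ 0-10- 00--0 00-0- 001-- 01--1 1-1-1✓
Round 3: --1-1
PIs = {--1-1, -0-00, -010-, -1-01, 0--01, 0-10-, 00--0, 00-0-, 001--, 01--1, 10-11, 1111-}
Coverage chart:
  m0: -0-00,00--0,00-0-
  m1: 0--01,00-0-
  m2: 00--0 ←essential
  m4: -0-00,-010-,0-10-,00--0,00-0-,001--
  m6: 00--0,001--
  m7: --1-1,001--
  m9: -1-01,0--01,01--1
  m11: 01--1 ←essential
  m12: 0-10- ←essential
  m13: --1-1,-1-01,0--01,0-10-,01--1
  m15: --1-1,01--1
  m16: -0-00 ←essential
  m19: 10-11 ←essential
  m20: -0-00,-010-
  m21: --1-1,-010-
  m23: --1-1,10-11
  m25: -1-01 ←essential
  m29: --1-1,-1-01
  m30: 1111- ←essential
  m31: --1-1,1111-
Essential: -0-00, -1-01, 0-10-, 00--0, 01--1, 10-11, 1111-

YES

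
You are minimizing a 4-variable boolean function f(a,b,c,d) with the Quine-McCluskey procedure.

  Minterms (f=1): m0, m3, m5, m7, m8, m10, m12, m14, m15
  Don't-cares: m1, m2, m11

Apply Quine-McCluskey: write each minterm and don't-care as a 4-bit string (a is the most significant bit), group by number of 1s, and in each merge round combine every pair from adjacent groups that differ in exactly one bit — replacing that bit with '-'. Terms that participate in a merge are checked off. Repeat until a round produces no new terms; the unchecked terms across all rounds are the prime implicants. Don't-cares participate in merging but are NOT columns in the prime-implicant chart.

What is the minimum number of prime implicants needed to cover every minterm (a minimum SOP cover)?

4

size-2^0 implicants → 0000(✓)  0001(✓)  0010(✓)  0011(✓)  0101(✓)  0111(✓)  1000(✓)  1010(✓)  1011(✓)  1100(✓)  1110(✓)  1111(✓)
size-2^1 implicants → -000(✓)  -010(✓)  -011(✓)  -111(✓)  0-01(✓)  0-11(✓)  00-0(✓)  00-1(✓)  000-(✓)  001-(✓)  01-1(✓)  1-00(✓)  1-10(✓)  1-11(✓)  10-0(✓)  101-(✓)  11-0(✓)  111-(✓)
size-2^2 implicants → --11  -0-0  -01-  0--1  00--  1--0  1-1-
Unchecked terms (primes): --11, -0-0, -01-, 0--1, 00--, 1--0, 1-1-
Minterm coverage:
  m0 ⊆ -0-0,00--
  m3 ⊆ --11,-01-,0--1,00--
  m5 ⊆ 0--1 [E]
  m7 ⊆ --11,0--1
  m8 ⊆ -0-0,1--0
  m10 ⊆ -0-0,-01-,1--0,1-1-
  m12 ⊆ 1--0 [E]
  m14 ⊆ 1--0,1-1-
  m15 ⊆ --11,1-1-
E = {0--1, 1--0}
Petrick residual → --11, -0-0
Cover = cd + b'd' + a'd + ad'  |cover|=4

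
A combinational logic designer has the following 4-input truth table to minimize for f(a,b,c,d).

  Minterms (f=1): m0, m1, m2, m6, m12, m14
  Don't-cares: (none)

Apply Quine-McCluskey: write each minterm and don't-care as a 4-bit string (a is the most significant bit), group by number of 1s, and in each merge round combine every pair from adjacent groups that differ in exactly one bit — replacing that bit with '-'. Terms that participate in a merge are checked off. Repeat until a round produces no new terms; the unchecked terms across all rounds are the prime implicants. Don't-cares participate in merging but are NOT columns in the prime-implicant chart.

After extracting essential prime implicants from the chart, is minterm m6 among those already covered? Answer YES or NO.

[col 0] 0000*, 0001*, 0010*, 0110*, 1100*, 1110*
[col 1] -110, 0-10, 00-0, 000-, 11-0
Prime implicants: -110, 0-10, 00-0, 000-, 11-0
PI chart (minterm → PIs covering it):
  0 | 00-0,000-
  1 | 000-  (sole → essential)
  2 | 0-10,00-0
  6 | -110,0-10
  12 | 11-0  (sole → essential)
  14 | -110,11-0
Essential prime implicants: 000-, 11-0

NO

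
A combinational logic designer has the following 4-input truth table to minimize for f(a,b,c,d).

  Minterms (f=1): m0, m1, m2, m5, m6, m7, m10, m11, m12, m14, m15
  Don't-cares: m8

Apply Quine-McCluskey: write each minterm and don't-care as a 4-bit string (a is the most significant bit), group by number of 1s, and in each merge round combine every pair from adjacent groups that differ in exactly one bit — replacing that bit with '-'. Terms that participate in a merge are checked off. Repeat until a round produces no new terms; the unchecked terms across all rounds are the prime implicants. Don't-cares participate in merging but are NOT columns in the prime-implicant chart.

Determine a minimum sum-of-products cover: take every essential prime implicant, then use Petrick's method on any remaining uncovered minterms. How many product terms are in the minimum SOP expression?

size-2^0 implicants → 0000(✓)  0001(✓)  0010(✓)  0101(✓)  0110(✓)  0111(✓)  1000(✓)  1010(✓)  1011(✓)  1100(✓)  1110(✓)  1111(✓)
size-2^1 implicants → -000(✓)  -010(✓)  -110(✓)  -111(✓)  0-01  0-10(✓)  00-0(✓)  000-  01-1  011-(✓)  1-00(✓)  1-10(✓)  1-11(✓)  10-0(✓)  101-(✓)  11-0(✓)  111-(✓)
size-2^2 implicants → --10  -0-0  -11-  1--0  1-1-
Unchecked terms (primes): --10, -0-0, -11-, 0-01, 000-, 01-1, 1--0, 1-1-
Minterm coverage:
  m0 ⊆ -0-0,000-
  m1 ⊆ 0-01,000-
  m2 ⊆ --10,-0-0
  m5 ⊆ 0-01,01-1
  m6 ⊆ --10,-11-
  m7 ⊆ -11-,01-1
  m10 ⊆ --10,-0-0,1--0,1-1-
  m11 ⊆ 1-1- [E]
  m12 ⊆ 1--0 [E]
  m14 ⊆ --10,-11-,1--0,1-1-
  m15 ⊆ -11-,1-1-
E = {1--0, 1-1-}
Petrick residual → --10, 000-, 01-1
Cover = cd' + a'b'c' + a'bd + ad' + ac  |cover|=5

5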